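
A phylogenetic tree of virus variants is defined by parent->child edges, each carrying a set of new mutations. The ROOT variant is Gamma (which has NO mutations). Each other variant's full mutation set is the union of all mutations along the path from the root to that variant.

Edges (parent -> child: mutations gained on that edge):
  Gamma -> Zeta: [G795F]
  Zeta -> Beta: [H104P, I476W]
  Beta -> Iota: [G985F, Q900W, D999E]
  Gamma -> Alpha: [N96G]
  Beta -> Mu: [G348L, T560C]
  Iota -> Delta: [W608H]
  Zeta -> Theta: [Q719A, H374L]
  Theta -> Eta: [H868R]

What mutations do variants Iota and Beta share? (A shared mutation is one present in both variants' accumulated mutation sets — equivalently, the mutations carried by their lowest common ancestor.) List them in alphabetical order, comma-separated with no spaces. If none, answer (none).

Accumulating mutations along path to Iota:
  At Gamma: gained [] -> total []
  At Zeta: gained ['G795F'] -> total ['G795F']
  At Beta: gained ['H104P', 'I476W'] -> total ['G795F', 'H104P', 'I476W']
  At Iota: gained ['G985F', 'Q900W', 'D999E'] -> total ['D999E', 'G795F', 'G985F', 'H104P', 'I476W', 'Q900W']
Mutations(Iota) = ['D999E', 'G795F', 'G985F', 'H104P', 'I476W', 'Q900W']
Accumulating mutations along path to Beta:
  At Gamma: gained [] -> total []
  At Zeta: gained ['G795F'] -> total ['G795F']
  At Beta: gained ['H104P', 'I476W'] -> total ['G795F', 'H104P', 'I476W']
Mutations(Beta) = ['G795F', 'H104P', 'I476W']
Intersection: ['D999E', 'G795F', 'G985F', 'H104P', 'I476W', 'Q900W'] ∩ ['G795F', 'H104P', 'I476W'] = ['G795F', 'H104P', 'I476W']

Answer: G795F,H104P,I476W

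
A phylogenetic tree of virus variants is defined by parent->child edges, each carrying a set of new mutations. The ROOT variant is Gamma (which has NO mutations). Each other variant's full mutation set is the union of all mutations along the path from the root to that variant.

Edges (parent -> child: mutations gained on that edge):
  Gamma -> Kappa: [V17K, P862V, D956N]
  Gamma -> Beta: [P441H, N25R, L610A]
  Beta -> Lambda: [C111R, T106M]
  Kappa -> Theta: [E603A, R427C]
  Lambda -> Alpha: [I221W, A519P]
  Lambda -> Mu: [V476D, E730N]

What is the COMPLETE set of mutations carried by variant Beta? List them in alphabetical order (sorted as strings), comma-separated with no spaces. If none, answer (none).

At Gamma: gained [] -> total []
At Beta: gained ['P441H', 'N25R', 'L610A'] -> total ['L610A', 'N25R', 'P441H']

Answer: L610A,N25R,P441H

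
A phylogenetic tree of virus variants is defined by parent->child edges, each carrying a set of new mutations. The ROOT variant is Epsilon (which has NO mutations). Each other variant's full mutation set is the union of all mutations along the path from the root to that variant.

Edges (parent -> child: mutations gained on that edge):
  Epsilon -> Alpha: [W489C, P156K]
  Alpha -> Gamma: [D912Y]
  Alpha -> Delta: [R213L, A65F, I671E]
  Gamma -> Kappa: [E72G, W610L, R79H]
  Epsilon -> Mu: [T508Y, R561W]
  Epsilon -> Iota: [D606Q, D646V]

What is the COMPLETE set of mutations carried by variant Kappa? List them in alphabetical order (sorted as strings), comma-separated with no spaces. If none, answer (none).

At Epsilon: gained [] -> total []
At Alpha: gained ['W489C', 'P156K'] -> total ['P156K', 'W489C']
At Gamma: gained ['D912Y'] -> total ['D912Y', 'P156K', 'W489C']
At Kappa: gained ['E72G', 'W610L', 'R79H'] -> total ['D912Y', 'E72G', 'P156K', 'R79H', 'W489C', 'W610L']

Answer: D912Y,E72G,P156K,R79H,W489C,W610L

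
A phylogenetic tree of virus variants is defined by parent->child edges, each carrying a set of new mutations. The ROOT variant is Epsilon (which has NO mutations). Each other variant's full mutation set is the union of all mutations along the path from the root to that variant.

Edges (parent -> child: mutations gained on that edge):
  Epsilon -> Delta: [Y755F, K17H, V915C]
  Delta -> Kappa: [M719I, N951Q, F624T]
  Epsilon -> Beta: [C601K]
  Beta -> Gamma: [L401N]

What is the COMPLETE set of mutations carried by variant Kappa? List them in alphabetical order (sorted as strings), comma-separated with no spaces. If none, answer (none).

Answer: F624T,K17H,M719I,N951Q,V915C,Y755F

Derivation:
At Epsilon: gained [] -> total []
At Delta: gained ['Y755F', 'K17H', 'V915C'] -> total ['K17H', 'V915C', 'Y755F']
At Kappa: gained ['M719I', 'N951Q', 'F624T'] -> total ['F624T', 'K17H', 'M719I', 'N951Q', 'V915C', 'Y755F']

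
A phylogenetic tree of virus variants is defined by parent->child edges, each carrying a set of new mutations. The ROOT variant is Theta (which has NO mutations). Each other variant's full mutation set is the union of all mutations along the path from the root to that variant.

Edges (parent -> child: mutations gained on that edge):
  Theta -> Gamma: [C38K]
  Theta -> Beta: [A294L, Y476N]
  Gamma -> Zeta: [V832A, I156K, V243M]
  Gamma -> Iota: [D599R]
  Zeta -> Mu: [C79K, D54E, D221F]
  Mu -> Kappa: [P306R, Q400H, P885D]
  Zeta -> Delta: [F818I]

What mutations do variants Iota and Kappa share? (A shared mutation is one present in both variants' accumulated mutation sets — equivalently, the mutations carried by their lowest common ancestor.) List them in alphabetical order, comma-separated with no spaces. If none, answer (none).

Accumulating mutations along path to Iota:
  At Theta: gained [] -> total []
  At Gamma: gained ['C38K'] -> total ['C38K']
  At Iota: gained ['D599R'] -> total ['C38K', 'D599R']
Mutations(Iota) = ['C38K', 'D599R']
Accumulating mutations along path to Kappa:
  At Theta: gained [] -> total []
  At Gamma: gained ['C38K'] -> total ['C38K']
  At Zeta: gained ['V832A', 'I156K', 'V243M'] -> total ['C38K', 'I156K', 'V243M', 'V832A']
  At Mu: gained ['C79K', 'D54E', 'D221F'] -> total ['C38K', 'C79K', 'D221F', 'D54E', 'I156K', 'V243M', 'V832A']
  At Kappa: gained ['P306R', 'Q400H', 'P885D'] -> total ['C38K', 'C79K', 'D221F', 'D54E', 'I156K', 'P306R', 'P885D', 'Q400H', 'V243M', 'V832A']
Mutations(Kappa) = ['C38K', 'C79K', 'D221F', 'D54E', 'I156K', 'P306R', 'P885D', 'Q400H', 'V243M', 'V832A']
Intersection: ['C38K', 'D599R'] ∩ ['C38K', 'C79K', 'D221F', 'D54E', 'I156K', 'P306R', 'P885D', 'Q400H', 'V243M', 'V832A'] = ['C38K']

Answer: C38K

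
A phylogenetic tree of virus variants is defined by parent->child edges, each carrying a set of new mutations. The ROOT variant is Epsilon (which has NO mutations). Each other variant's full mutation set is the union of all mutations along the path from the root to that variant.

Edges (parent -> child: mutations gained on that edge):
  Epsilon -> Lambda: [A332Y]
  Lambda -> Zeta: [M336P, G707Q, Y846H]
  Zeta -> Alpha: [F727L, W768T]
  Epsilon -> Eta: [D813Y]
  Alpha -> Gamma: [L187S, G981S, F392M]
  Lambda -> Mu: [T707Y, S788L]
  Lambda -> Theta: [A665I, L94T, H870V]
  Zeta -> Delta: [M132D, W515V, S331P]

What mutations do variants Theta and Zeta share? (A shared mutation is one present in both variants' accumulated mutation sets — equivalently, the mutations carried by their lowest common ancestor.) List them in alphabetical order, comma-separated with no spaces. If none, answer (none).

Accumulating mutations along path to Theta:
  At Epsilon: gained [] -> total []
  At Lambda: gained ['A332Y'] -> total ['A332Y']
  At Theta: gained ['A665I', 'L94T', 'H870V'] -> total ['A332Y', 'A665I', 'H870V', 'L94T']
Mutations(Theta) = ['A332Y', 'A665I', 'H870V', 'L94T']
Accumulating mutations along path to Zeta:
  At Epsilon: gained [] -> total []
  At Lambda: gained ['A332Y'] -> total ['A332Y']
  At Zeta: gained ['M336P', 'G707Q', 'Y846H'] -> total ['A332Y', 'G707Q', 'M336P', 'Y846H']
Mutations(Zeta) = ['A332Y', 'G707Q', 'M336P', 'Y846H']
Intersection: ['A332Y', 'A665I', 'H870V', 'L94T'] ∩ ['A332Y', 'G707Q', 'M336P', 'Y846H'] = ['A332Y']

Answer: A332Y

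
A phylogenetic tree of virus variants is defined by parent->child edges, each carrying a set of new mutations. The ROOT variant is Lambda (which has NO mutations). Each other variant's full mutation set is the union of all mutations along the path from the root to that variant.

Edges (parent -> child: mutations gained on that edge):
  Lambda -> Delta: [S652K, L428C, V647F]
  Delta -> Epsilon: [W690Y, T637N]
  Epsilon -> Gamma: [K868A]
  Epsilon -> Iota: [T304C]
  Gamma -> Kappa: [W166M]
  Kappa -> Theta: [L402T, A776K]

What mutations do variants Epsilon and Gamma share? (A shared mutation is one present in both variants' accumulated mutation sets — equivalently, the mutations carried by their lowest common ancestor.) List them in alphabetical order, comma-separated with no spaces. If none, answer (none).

Answer: L428C,S652K,T637N,V647F,W690Y

Derivation:
Accumulating mutations along path to Epsilon:
  At Lambda: gained [] -> total []
  At Delta: gained ['S652K', 'L428C', 'V647F'] -> total ['L428C', 'S652K', 'V647F']
  At Epsilon: gained ['W690Y', 'T637N'] -> total ['L428C', 'S652K', 'T637N', 'V647F', 'W690Y']
Mutations(Epsilon) = ['L428C', 'S652K', 'T637N', 'V647F', 'W690Y']
Accumulating mutations along path to Gamma:
  At Lambda: gained [] -> total []
  At Delta: gained ['S652K', 'L428C', 'V647F'] -> total ['L428C', 'S652K', 'V647F']
  At Epsilon: gained ['W690Y', 'T637N'] -> total ['L428C', 'S652K', 'T637N', 'V647F', 'W690Y']
  At Gamma: gained ['K868A'] -> total ['K868A', 'L428C', 'S652K', 'T637N', 'V647F', 'W690Y']
Mutations(Gamma) = ['K868A', 'L428C', 'S652K', 'T637N', 'V647F', 'W690Y']
Intersection: ['L428C', 'S652K', 'T637N', 'V647F', 'W690Y'] ∩ ['K868A', 'L428C', 'S652K', 'T637N', 'V647F', 'W690Y'] = ['L428C', 'S652K', 'T637N', 'V647F', 'W690Y']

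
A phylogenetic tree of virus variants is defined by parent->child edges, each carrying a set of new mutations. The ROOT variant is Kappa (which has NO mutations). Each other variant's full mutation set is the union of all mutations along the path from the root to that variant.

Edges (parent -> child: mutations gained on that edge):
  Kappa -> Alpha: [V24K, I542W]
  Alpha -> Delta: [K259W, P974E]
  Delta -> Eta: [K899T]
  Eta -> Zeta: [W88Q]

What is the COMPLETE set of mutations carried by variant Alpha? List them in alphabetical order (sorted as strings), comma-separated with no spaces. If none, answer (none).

At Kappa: gained [] -> total []
At Alpha: gained ['V24K', 'I542W'] -> total ['I542W', 'V24K']

Answer: I542W,V24K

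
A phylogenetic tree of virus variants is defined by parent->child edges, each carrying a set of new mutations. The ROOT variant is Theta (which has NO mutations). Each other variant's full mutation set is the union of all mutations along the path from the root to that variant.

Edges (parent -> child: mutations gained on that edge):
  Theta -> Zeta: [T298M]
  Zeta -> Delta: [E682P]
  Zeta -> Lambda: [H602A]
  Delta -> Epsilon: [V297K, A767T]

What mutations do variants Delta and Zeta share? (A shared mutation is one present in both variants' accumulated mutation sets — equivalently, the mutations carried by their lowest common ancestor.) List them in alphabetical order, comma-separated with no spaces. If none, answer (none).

Answer: T298M

Derivation:
Accumulating mutations along path to Delta:
  At Theta: gained [] -> total []
  At Zeta: gained ['T298M'] -> total ['T298M']
  At Delta: gained ['E682P'] -> total ['E682P', 'T298M']
Mutations(Delta) = ['E682P', 'T298M']
Accumulating mutations along path to Zeta:
  At Theta: gained [] -> total []
  At Zeta: gained ['T298M'] -> total ['T298M']
Mutations(Zeta) = ['T298M']
Intersection: ['E682P', 'T298M'] ∩ ['T298M'] = ['T298M']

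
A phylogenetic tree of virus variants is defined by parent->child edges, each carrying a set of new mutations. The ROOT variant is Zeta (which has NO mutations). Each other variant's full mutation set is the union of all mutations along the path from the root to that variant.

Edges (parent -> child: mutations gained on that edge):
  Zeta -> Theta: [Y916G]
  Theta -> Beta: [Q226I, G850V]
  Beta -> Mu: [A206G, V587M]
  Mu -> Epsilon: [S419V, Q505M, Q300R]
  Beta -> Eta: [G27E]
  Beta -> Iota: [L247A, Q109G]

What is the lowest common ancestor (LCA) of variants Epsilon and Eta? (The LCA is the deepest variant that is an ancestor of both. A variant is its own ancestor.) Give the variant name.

Answer: Beta

Derivation:
Path from root to Epsilon: Zeta -> Theta -> Beta -> Mu -> Epsilon
  ancestors of Epsilon: {Zeta, Theta, Beta, Mu, Epsilon}
Path from root to Eta: Zeta -> Theta -> Beta -> Eta
  ancestors of Eta: {Zeta, Theta, Beta, Eta}
Common ancestors: {Zeta, Theta, Beta}
Walk up from Eta: Eta (not in ancestors of Epsilon), Beta (in ancestors of Epsilon), Theta (in ancestors of Epsilon), Zeta (in ancestors of Epsilon)
Deepest common ancestor (LCA) = Beta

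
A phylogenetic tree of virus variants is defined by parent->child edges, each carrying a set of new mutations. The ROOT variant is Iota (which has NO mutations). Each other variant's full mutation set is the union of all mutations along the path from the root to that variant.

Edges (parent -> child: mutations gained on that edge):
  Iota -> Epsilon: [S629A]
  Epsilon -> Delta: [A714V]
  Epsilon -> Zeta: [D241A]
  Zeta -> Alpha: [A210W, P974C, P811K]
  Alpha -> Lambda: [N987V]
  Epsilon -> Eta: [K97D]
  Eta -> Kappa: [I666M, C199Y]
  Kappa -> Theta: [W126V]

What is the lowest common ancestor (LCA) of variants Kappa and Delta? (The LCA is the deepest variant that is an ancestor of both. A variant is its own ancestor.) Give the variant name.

Answer: Epsilon

Derivation:
Path from root to Kappa: Iota -> Epsilon -> Eta -> Kappa
  ancestors of Kappa: {Iota, Epsilon, Eta, Kappa}
Path from root to Delta: Iota -> Epsilon -> Delta
  ancestors of Delta: {Iota, Epsilon, Delta}
Common ancestors: {Iota, Epsilon}
Walk up from Delta: Delta (not in ancestors of Kappa), Epsilon (in ancestors of Kappa), Iota (in ancestors of Kappa)
Deepest common ancestor (LCA) = Epsilon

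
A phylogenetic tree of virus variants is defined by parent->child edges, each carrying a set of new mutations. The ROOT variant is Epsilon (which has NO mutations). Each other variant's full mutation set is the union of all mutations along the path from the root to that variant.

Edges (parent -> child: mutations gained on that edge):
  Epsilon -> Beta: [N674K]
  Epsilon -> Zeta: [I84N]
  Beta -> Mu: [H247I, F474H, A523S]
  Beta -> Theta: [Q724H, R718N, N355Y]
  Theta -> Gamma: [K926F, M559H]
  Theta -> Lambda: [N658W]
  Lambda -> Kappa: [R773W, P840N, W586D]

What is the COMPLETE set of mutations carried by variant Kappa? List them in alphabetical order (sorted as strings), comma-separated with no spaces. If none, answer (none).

Answer: N355Y,N658W,N674K,P840N,Q724H,R718N,R773W,W586D

Derivation:
At Epsilon: gained [] -> total []
At Beta: gained ['N674K'] -> total ['N674K']
At Theta: gained ['Q724H', 'R718N', 'N355Y'] -> total ['N355Y', 'N674K', 'Q724H', 'R718N']
At Lambda: gained ['N658W'] -> total ['N355Y', 'N658W', 'N674K', 'Q724H', 'R718N']
At Kappa: gained ['R773W', 'P840N', 'W586D'] -> total ['N355Y', 'N658W', 'N674K', 'P840N', 'Q724H', 'R718N', 'R773W', 'W586D']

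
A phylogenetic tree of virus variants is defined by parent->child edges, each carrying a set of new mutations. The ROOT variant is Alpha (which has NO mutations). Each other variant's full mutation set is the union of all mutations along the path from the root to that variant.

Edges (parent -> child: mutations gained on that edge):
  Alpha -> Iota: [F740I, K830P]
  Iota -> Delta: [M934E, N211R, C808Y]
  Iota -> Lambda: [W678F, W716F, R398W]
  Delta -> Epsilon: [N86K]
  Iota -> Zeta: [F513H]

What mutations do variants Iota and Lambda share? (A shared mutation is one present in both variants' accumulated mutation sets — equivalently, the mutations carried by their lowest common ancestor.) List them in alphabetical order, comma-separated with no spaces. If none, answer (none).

Accumulating mutations along path to Iota:
  At Alpha: gained [] -> total []
  At Iota: gained ['F740I', 'K830P'] -> total ['F740I', 'K830P']
Mutations(Iota) = ['F740I', 'K830P']
Accumulating mutations along path to Lambda:
  At Alpha: gained [] -> total []
  At Iota: gained ['F740I', 'K830P'] -> total ['F740I', 'K830P']
  At Lambda: gained ['W678F', 'W716F', 'R398W'] -> total ['F740I', 'K830P', 'R398W', 'W678F', 'W716F']
Mutations(Lambda) = ['F740I', 'K830P', 'R398W', 'W678F', 'W716F']
Intersection: ['F740I', 'K830P'] ∩ ['F740I', 'K830P', 'R398W', 'W678F', 'W716F'] = ['F740I', 'K830P']

Answer: F740I,K830P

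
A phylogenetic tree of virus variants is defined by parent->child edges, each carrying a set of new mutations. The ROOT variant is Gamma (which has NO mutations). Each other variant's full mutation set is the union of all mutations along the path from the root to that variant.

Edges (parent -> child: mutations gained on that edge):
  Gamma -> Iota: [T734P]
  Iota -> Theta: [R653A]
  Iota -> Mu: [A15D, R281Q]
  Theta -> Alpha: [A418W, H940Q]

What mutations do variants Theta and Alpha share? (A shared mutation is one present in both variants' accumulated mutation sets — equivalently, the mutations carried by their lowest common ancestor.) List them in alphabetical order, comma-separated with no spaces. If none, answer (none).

Accumulating mutations along path to Theta:
  At Gamma: gained [] -> total []
  At Iota: gained ['T734P'] -> total ['T734P']
  At Theta: gained ['R653A'] -> total ['R653A', 'T734P']
Mutations(Theta) = ['R653A', 'T734P']
Accumulating mutations along path to Alpha:
  At Gamma: gained [] -> total []
  At Iota: gained ['T734P'] -> total ['T734P']
  At Theta: gained ['R653A'] -> total ['R653A', 'T734P']
  At Alpha: gained ['A418W', 'H940Q'] -> total ['A418W', 'H940Q', 'R653A', 'T734P']
Mutations(Alpha) = ['A418W', 'H940Q', 'R653A', 'T734P']
Intersection: ['R653A', 'T734P'] ∩ ['A418W', 'H940Q', 'R653A', 'T734P'] = ['R653A', 'T734P']

Answer: R653A,T734P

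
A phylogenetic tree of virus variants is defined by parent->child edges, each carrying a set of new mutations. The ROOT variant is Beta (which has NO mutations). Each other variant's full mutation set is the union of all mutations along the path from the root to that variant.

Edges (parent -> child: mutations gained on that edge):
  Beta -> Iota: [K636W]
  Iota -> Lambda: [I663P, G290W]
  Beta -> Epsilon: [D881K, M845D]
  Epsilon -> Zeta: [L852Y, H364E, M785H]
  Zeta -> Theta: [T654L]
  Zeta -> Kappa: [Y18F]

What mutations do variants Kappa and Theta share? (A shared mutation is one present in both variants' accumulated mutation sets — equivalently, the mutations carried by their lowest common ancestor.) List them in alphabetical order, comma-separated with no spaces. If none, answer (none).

Accumulating mutations along path to Kappa:
  At Beta: gained [] -> total []
  At Epsilon: gained ['D881K', 'M845D'] -> total ['D881K', 'M845D']
  At Zeta: gained ['L852Y', 'H364E', 'M785H'] -> total ['D881K', 'H364E', 'L852Y', 'M785H', 'M845D']
  At Kappa: gained ['Y18F'] -> total ['D881K', 'H364E', 'L852Y', 'M785H', 'M845D', 'Y18F']
Mutations(Kappa) = ['D881K', 'H364E', 'L852Y', 'M785H', 'M845D', 'Y18F']
Accumulating mutations along path to Theta:
  At Beta: gained [] -> total []
  At Epsilon: gained ['D881K', 'M845D'] -> total ['D881K', 'M845D']
  At Zeta: gained ['L852Y', 'H364E', 'M785H'] -> total ['D881K', 'H364E', 'L852Y', 'M785H', 'M845D']
  At Theta: gained ['T654L'] -> total ['D881K', 'H364E', 'L852Y', 'M785H', 'M845D', 'T654L']
Mutations(Theta) = ['D881K', 'H364E', 'L852Y', 'M785H', 'M845D', 'T654L']
Intersection: ['D881K', 'H364E', 'L852Y', 'M785H', 'M845D', 'Y18F'] ∩ ['D881K', 'H364E', 'L852Y', 'M785H', 'M845D', 'T654L'] = ['D881K', 'H364E', 'L852Y', 'M785H', 'M845D']

Answer: D881K,H364E,L852Y,M785H,M845D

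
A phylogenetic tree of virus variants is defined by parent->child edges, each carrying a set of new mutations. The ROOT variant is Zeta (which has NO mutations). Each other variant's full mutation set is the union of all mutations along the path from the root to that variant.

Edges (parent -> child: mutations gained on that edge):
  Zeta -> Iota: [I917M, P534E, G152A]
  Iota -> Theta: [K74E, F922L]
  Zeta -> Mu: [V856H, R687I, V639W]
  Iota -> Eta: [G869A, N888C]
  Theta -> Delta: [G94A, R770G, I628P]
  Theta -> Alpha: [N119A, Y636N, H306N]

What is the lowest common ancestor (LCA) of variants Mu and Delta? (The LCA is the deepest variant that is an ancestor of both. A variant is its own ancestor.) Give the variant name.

Path from root to Mu: Zeta -> Mu
  ancestors of Mu: {Zeta, Mu}
Path from root to Delta: Zeta -> Iota -> Theta -> Delta
  ancestors of Delta: {Zeta, Iota, Theta, Delta}
Common ancestors: {Zeta}
Walk up from Delta: Delta (not in ancestors of Mu), Theta (not in ancestors of Mu), Iota (not in ancestors of Mu), Zeta (in ancestors of Mu)
Deepest common ancestor (LCA) = Zeta

Answer: Zeta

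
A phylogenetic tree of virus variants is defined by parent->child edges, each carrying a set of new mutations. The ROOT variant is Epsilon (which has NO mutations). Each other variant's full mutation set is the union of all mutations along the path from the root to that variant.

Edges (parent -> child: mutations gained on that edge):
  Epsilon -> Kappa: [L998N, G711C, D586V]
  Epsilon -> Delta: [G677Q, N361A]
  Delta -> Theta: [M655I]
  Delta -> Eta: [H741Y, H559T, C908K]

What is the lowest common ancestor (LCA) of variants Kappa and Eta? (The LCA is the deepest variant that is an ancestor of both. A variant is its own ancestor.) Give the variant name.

Path from root to Kappa: Epsilon -> Kappa
  ancestors of Kappa: {Epsilon, Kappa}
Path from root to Eta: Epsilon -> Delta -> Eta
  ancestors of Eta: {Epsilon, Delta, Eta}
Common ancestors: {Epsilon}
Walk up from Eta: Eta (not in ancestors of Kappa), Delta (not in ancestors of Kappa), Epsilon (in ancestors of Kappa)
Deepest common ancestor (LCA) = Epsilon

Answer: Epsilon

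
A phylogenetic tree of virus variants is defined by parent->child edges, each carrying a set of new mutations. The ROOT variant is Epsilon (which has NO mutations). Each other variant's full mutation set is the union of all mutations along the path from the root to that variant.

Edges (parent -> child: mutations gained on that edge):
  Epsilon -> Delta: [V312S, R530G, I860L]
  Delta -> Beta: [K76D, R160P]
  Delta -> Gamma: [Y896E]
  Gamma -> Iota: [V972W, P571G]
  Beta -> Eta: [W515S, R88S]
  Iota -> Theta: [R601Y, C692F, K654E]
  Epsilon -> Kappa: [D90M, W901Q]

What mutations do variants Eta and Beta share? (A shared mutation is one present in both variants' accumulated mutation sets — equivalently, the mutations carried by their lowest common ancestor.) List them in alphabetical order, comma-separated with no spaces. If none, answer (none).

Answer: I860L,K76D,R160P,R530G,V312S

Derivation:
Accumulating mutations along path to Eta:
  At Epsilon: gained [] -> total []
  At Delta: gained ['V312S', 'R530G', 'I860L'] -> total ['I860L', 'R530G', 'V312S']
  At Beta: gained ['K76D', 'R160P'] -> total ['I860L', 'K76D', 'R160P', 'R530G', 'V312S']
  At Eta: gained ['W515S', 'R88S'] -> total ['I860L', 'K76D', 'R160P', 'R530G', 'R88S', 'V312S', 'W515S']
Mutations(Eta) = ['I860L', 'K76D', 'R160P', 'R530G', 'R88S', 'V312S', 'W515S']
Accumulating mutations along path to Beta:
  At Epsilon: gained [] -> total []
  At Delta: gained ['V312S', 'R530G', 'I860L'] -> total ['I860L', 'R530G', 'V312S']
  At Beta: gained ['K76D', 'R160P'] -> total ['I860L', 'K76D', 'R160P', 'R530G', 'V312S']
Mutations(Beta) = ['I860L', 'K76D', 'R160P', 'R530G', 'V312S']
Intersection: ['I860L', 'K76D', 'R160P', 'R530G', 'R88S', 'V312S', 'W515S'] ∩ ['I860L', 'K76D', 'R160P', 'R530G', 'V312S'] = ['I860L', 'K76D', 'R160P', 'R530G', 'V312S']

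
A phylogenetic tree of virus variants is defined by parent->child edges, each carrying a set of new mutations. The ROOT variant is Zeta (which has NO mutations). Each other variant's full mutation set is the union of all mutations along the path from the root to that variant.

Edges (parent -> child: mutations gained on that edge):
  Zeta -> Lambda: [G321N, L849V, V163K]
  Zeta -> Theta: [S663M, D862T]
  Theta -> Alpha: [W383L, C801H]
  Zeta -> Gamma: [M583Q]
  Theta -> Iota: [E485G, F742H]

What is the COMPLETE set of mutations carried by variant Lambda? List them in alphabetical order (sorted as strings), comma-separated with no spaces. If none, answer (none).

At Zeta: gained [] -> total []
At Lambda: gained ['G321N', 'L849V', 'V163K'] -> total ['G321N', 'L849V', 'V163K']

Answer: G321N,L849V,V163K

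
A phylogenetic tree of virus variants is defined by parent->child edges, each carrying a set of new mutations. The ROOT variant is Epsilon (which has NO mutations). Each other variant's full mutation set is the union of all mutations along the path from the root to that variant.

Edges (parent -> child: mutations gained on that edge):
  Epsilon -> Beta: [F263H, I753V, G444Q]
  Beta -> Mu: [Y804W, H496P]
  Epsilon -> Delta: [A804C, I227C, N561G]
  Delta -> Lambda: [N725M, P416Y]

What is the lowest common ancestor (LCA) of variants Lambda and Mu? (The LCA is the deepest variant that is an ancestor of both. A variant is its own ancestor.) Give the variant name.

Answer: Epsilon

Derivation:
Path from root to Lambda: Epsilon -> Delta -> Lambda
  ancestors of Lambda: {Epsilon, Delta, Lambda}
Path from root to Mu: Epsilon -> Beta -> Mu
  ancestors of Mu: {Epsilon, Beta, Mu}
Common ancestors: {Epsilon}
Walk up from Mu: Mu (not in ancestors of Lambda), Beta (not in ancestors of Lambda), Epsilon (in ancestors of Lambda)
Deepest common ancestor (LCA) = Epsilon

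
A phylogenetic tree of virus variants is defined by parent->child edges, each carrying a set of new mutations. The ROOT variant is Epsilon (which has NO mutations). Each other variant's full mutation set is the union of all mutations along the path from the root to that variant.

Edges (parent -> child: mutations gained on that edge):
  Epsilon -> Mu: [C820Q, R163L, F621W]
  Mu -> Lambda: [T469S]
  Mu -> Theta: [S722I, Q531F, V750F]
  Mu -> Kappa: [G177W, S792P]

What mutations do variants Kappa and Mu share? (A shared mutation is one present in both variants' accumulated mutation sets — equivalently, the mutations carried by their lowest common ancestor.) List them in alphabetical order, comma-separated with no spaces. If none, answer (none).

Accumulating mutations along path to Kappa:
  At Epsilon: gained [] -> total []
  At Mu: gained ['C820Q', 'R163L', 'F621W'] -> total ['C820Q', 'F621W', 'R163L']
  At Kappa: gained ['G177W', 'S792P'] -> total ['C820Q', 'F621W', 'G177W', 'R163L', 'S792P']
Mutations(Kappa) = ['C820Q', 'F621W', 'G177W', 'R163L', 'S792P']
Accumulating mutations along path to Mu:
  At Epsilon: gained [] -> total []
  At Mu: gained ['C820Q', 'R163L', 'F621W'] -> total ['C820Q', 'F621W', 'R163L']
Mutations(Mu) = ['C820Q', 'F621W', 'R163L']
Intersection: ['C820Q', 'F621W', 'G177W', 'R163L', 'S792P'] ∩ ['C820Q', 'F621W', 'R163L'] = ['C820Q', 'F621W', 'R163L']

Answer: C820Q,F621W,R163L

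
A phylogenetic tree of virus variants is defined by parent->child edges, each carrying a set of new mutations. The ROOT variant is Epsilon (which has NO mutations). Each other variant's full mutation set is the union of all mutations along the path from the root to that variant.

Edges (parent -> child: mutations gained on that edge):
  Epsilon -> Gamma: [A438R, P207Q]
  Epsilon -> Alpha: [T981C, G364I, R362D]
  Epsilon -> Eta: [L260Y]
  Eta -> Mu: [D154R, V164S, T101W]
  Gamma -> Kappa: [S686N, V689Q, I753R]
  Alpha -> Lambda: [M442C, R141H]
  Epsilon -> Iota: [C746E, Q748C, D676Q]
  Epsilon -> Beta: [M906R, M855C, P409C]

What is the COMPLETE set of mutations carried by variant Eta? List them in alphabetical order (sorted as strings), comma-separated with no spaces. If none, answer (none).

At Epsilon: gained [] -> total []
At Eta: gained ['L260Y'] -> total ['L260Y']

Answer: L260Y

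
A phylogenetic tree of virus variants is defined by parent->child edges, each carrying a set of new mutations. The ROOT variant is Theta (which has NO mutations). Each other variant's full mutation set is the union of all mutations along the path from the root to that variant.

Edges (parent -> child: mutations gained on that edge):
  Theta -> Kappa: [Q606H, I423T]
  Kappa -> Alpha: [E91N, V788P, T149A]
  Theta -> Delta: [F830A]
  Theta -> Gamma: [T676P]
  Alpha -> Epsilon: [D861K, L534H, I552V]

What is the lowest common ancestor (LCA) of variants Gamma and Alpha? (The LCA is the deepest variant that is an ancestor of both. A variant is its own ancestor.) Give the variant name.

Path from root to Gamma: Theta -> Gamma
  ancestors of Gamma: {Theta, Gamma}
Path from root to Alpha: Theta -> Kappa -> Alpha
  ancestors of Alpha: {Theta, Kappa, Alpha}
Common ancestors: {Theta}
Walk up from Alpha: Alpha (not in ancestors of Gamma), Kappa (not in ancestors of Gamma), Theta (in ancestors of Gamma)
Deepest common ancestor (LCA) = Theta

Answer: Theta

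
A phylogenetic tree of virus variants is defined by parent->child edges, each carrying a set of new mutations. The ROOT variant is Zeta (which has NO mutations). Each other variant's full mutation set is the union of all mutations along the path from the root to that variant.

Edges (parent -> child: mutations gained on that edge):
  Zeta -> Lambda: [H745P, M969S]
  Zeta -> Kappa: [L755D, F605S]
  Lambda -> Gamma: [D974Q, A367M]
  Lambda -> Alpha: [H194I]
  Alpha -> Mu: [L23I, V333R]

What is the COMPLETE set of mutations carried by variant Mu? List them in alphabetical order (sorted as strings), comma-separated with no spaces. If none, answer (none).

Answer: H194I,H745P,L23I,M969S,V333R

Derivation:
At Zeta: gained [] -> total []
At Lambda: gained ['H745P', 'M969S'] -> total ['H745P', 'M969S']
At Alpha: gained ['H194I'] -> total ['H194I', 'H745P', 'M969S']
At Mu: gained ['L23I', 'V333R'] -> total ['H194I', 'H745P', 'L23I', 'M969S', 'V333R']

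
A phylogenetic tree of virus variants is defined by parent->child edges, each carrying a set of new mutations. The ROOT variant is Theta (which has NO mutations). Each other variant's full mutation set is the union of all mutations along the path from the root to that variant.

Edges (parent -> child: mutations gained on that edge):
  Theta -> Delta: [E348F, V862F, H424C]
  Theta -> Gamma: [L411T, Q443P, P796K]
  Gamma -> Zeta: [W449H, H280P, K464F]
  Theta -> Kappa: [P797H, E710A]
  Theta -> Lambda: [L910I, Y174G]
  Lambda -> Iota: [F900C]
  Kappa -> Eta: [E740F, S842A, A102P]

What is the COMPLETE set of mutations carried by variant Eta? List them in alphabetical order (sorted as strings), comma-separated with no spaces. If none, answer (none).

At Theta: gained [] -> total []
At Kappa: gained ['P797H', 'E710A'] -> total ['E710A', 'P797H']
At Eta: gained ['E740F', 'S842A', 'A102P'] -> total ['A102P', 'E710A', 'E740F', 'P797H', 'S842A']

Answer: A102P,E710A,E740F,P797H,S842A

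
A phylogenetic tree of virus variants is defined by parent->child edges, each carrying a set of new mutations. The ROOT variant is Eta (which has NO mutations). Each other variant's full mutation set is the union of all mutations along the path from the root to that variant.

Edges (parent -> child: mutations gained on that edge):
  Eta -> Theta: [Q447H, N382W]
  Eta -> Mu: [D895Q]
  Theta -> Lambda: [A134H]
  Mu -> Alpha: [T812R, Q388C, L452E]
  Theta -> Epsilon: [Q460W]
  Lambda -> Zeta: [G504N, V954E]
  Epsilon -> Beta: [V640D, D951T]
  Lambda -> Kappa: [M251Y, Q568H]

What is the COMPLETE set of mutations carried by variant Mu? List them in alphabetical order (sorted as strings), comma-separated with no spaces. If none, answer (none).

Answer: D895Q

Derivation:
At Eta: gained [] -> total []
At Mu: gained ['D895Q'] -> total ['D895Q']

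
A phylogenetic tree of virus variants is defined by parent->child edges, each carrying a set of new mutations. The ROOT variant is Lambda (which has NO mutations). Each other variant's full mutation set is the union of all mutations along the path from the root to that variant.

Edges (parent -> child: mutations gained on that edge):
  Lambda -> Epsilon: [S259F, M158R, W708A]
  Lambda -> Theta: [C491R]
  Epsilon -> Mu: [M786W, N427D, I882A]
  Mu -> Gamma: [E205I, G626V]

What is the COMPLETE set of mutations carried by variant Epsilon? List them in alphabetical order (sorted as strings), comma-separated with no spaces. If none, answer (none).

Answer: M158R,S259F,W708A

Derivation:
At Lambda: gained [] -> total []
At Epsilon: gained ['S259F', 'M158R', 'W708A'] -> total ['M158R', 'S259F', 'W708A']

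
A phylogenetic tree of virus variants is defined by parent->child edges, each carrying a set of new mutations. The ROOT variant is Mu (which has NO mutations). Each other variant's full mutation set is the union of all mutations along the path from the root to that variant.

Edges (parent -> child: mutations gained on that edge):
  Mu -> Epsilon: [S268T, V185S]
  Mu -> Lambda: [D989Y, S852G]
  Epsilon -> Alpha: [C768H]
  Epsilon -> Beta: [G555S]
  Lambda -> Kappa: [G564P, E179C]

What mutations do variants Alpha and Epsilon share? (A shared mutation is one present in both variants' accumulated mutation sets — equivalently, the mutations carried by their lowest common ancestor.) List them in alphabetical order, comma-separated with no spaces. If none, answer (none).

Accumulating mutations along path to Alpha:
  At Mu: gained [] -> total []
  At Epsilon: gained ['S268T', 'V185S'] -> total ['S268T', 'V185S']
  At Alpha: gained ['C768H'] -> total ['C768H', 'S268T', 'V185S']
Mutations(Alpha) = ['C768H', 'S268T', 'V185S']
Accumulating mutations along path to Epsilon:
  At Mu: gained [] -> total []
  At Epsilon: gained ['S268T', 'V185S'] -> total ['S268T', 'V185S']
Mutations(Epsilon) = ['S268T', 'V185S']
Intersection: ['C768H', 'S268T', 'V185S'] ∩ ['S268T', 'V185S'] = ['S268T', 'V185S']

Answer: S268T,V185S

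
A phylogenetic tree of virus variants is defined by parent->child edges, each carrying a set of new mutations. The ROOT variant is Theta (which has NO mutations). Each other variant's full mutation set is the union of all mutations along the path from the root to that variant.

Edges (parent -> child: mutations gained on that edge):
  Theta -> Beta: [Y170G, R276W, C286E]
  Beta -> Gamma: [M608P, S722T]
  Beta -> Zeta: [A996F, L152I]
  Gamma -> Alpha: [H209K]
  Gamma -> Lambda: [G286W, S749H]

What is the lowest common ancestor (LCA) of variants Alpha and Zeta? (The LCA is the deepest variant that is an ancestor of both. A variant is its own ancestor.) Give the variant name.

Answer: Beta

Derivation:
Path from root to Alpha: Theta -> Beta -> Gamma -> Alpha
  ancestors of Alpha: {Theta, Beta, Gamma, Alpha}
Path from root to Zeta: Theta -> Beta -> Zeta
  ancestors of Zeta: {Theta, Beta, Zeta}
Common ancestors: {Theta, Beta}
Walk up from Zeta: Zeta (not in ancestors of Alpha), Beta (in ancestors of Alpha), Theta (in ancestors of Alpha)
Deepest common ancestor (LCA) = Beta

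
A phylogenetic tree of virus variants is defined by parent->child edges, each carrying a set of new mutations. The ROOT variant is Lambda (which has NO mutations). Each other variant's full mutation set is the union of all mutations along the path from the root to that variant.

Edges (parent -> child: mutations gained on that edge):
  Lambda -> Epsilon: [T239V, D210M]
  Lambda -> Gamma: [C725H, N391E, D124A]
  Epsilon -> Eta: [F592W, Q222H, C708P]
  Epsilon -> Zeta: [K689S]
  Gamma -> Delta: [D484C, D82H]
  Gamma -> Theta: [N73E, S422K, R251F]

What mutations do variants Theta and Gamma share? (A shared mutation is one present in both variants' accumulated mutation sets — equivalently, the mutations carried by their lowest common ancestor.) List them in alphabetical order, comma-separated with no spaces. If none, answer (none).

Answer: C725H,D124A,N391E

Derivation:
Accumulating mutations along path to Theta:
  At Lambda: gained [] -> total []
  At Gamma: gained ['C725H', 'N391E', 'D124A'] -> total ['C725H', 'D124A', 'N391E']
  At Theta: gained ['N73E', 'S422K', 'R251F'] -> total ['C725H', 'D124A', 'N391E', 'N73E', 'R251F', 'S422K']
Mutations(Theta) = ['C725H', 'D124A', 'N391E', 'N73E', 'R251F', 'S422K']
Accumulating mutations along path to Gamma:
  At Lambda: gained [] -> total []
  At Gamma: gained ['C725H', 'N391E', 'D124A'] -> total ['C725H', 'D124A', 'N391E']
Mutations(Gamma) = ['C725H', 'D124A', 'N391E']
Intersection: ['C725H', 'D124A', 'N391E', 'N73E', 'R251F', 'S422K'] ∩ ['C725H', 'D124A', 'N391E'] = ['C725H', 'D124A', 'N391E']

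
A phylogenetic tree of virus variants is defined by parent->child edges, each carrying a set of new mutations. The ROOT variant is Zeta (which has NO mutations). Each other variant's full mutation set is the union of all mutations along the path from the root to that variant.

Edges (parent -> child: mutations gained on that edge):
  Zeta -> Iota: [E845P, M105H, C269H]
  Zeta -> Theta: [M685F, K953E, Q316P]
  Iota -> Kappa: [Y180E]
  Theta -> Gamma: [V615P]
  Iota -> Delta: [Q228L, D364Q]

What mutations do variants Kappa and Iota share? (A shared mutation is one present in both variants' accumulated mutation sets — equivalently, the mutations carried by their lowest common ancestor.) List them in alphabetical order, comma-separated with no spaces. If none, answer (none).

Accumulating mutations along path to Kappa:
  At Zeta: gained [] -> total []
  At Iota: gained ['E845P', 'M105H', 'C269H'] -> total ['C269H', 'E845P', 'M105H']
  At Kappa: gained ['Y180E'] -> total ['C269H', 'E845P', 'M105H', 'Y180E']
Mutations(Kappa) = ['C269H', 'E845P', 'M105H', 'Y180E']
Accumulating mutations along path to Iota:
  At Zeta: gained [] -> total []
  At Iota: gained ['E845P', 'M105H', 'C269H'] -> total ['C269H', 'E845P', 'M105H']
Mutations(Iota) = ['C269H', 'E845P', 'M105H']
Intersection: ['C269H', 'E845P', 'M105H', 'Y180E'] ∩ ['C269H', 'E845P', 'M105H'] = ['C269H', 'E845P', 'M105H']

Answer: C269H,E845P,M105H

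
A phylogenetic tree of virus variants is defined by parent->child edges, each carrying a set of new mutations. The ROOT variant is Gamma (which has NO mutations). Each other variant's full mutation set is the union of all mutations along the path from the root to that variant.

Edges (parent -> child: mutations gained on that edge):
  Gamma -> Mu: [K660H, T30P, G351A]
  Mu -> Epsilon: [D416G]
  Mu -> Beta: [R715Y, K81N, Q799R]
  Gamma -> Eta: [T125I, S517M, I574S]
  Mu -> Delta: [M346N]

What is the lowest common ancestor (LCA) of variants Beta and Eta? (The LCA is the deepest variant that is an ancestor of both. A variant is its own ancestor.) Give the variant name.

Path from root to Beta: Gamma -> Mu -> Beta
  ancestors of Beta: {Gamma, Mu, Beta}
Path from root to Eta: Gamma -> Eta
  ancestors of Eta: {Gamma, Eta}
Common ancestors: {Gamma}
Walk up from Eta: Eta (not in ancestors of Beta), Gamma (in ancestors of Beta)
Deepest common ancestor (LCA) = Gamma

Answer: Gamma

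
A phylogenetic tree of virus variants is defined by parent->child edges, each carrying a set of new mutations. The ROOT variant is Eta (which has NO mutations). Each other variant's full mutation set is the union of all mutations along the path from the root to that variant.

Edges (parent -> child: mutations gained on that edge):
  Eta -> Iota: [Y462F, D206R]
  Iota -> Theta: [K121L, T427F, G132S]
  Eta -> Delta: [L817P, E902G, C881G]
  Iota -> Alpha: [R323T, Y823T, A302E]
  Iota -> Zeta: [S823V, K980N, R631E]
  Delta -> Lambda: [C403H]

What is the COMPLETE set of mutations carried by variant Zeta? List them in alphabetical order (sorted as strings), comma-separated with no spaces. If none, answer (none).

Answer: D206R,K980N,R631E,S823V,Y462F

Derivation:
At Eta: gained [] -> total []
At Iota: gained ['Y462F', 'D206R'] -> total ['D206R', 'Y462F']
At Zeta: gained ['S823V', 'K980N', 'R631E'] -> total ['D206R', 'K980N', 'R631E', 'S823V', 'Y462F']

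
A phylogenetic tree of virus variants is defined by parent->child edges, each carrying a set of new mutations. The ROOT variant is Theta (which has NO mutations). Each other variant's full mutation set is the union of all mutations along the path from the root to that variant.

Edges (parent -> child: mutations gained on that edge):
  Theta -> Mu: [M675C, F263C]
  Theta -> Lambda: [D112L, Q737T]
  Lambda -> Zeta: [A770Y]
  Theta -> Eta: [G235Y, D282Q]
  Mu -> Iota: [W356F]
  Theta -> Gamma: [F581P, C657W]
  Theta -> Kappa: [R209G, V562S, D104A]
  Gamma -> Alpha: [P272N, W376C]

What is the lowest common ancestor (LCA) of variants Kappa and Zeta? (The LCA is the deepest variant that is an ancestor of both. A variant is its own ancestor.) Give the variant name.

Answer: Theta

Derivation:
Path from root to Kappa: Theta -> Kappa
  ancestors of Kappa: {Theta, Kappa}
Path from root to Zeta: Theta -> Lambda -> Zeta
  ancestors of Zeta: {Theta, Lambda, Zeta}
Common ancestors: {Theta}
Walk up from Zeta: Zeta (not in ancestors of Kappa), Lambda (not in ancestors of Kappa), Theta (in ancestors of Kappa)
Deepest common ancestor (LCA) = Theta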